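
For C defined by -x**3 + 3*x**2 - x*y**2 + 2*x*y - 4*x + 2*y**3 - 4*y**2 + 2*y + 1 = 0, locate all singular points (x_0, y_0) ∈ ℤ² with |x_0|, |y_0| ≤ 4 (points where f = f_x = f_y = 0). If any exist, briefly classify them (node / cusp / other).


Singular points: {(1, 1)}; classification: cusp.

Compute partial derivatives:
  f_x = -3*x**2 + 6*x - y**2 + 2*y - 4.
  f_y = -2*x*y + 2*x + 6*y**2 - 8*y + 2.
Scan x_0 ∈ {−4, ..., 4}. For each x_0, f_y(x_0, y) is a polynomial in y; find its integer roots y ∈ {−4, ..., 4}, then test f_x and f at those candidates.
  x = -4: f_y(-4, y) = 6*y**2 - 6; vanishes at y ∈ {-1, 1}. (-4, -1): f_x = -79 ≠ 0; (-4, 1): f_x = -75 ≠ 0.
  x = -3: f_y(-3, y) = 6*y**2 - 2*y - 4; vanishes at y ∈ {1}. (-3, 1): f_x = -48 ≠ 0.
  x = -2: f_y(-2, y) = 6*y**2 - 4*y - 2; vanishes at y ∈ {1}. (-2, 1): f_x = -27 ≠ 0.
  x = -1: f_y(-1, y) = 6*y**2 - 6*y; vanishes at y ∈ {0, 1}. (-1, 0): f_x = -13 ≠ 0; (-1, 1): f_x = -12 ≠ 0.
  x = 0: f_y(0, y) = 6*y**2 - 8*y + 2; vanishes at y ∈ {1}. (0, 1): f_x = -3 ≠ 0.
  x = 1: f_y(1, y) = 6*y**2 - 10*y + 4; vanishes at y ∈ {1}. (1, 1): f_x = 0, f = 0 — SINGULAR.
  x = 2: f_y(2, y) = 6*y**2 - 12*y + 6; vanishes at y ∈ {1}. (2, 1): f_x = -3 ≠ 0.
  x = 3: f_y(3, y) = 6*y**2 - 14*y + 8; vanishes at y ∈ {1}. (3, 1): f_x = -12 ≠ 0.
  x = 4: f_y(4, y) = 6*y**2 - 16*y + 10; vanishes at y ∈ {1}. (4, 1): f_x = -27 ≠ 0.
Only singular point on the grid: (1, 1).
Classify: substitute x = 1 + u, y = 1 + v and expand: f = -u**3 - u*v**2 + 2*v**3 + v**2.
No constant or linear terms (consistent with a singular point). Quadratic part: v**2. Cubic part: -u**3 - u*v**2 + 2*v**3.
The quadratic part v**2 is a perfect square, so there is a single (double) tangent line v = 0, i.e. y = 1. Restricting the cubic part to that line (v = 0) leaves -u**3 ≠ 0, so f is not divisible by v and the branch is v² ≈ u**3 to lowest order — this is a cusp.
Classification: cusp.


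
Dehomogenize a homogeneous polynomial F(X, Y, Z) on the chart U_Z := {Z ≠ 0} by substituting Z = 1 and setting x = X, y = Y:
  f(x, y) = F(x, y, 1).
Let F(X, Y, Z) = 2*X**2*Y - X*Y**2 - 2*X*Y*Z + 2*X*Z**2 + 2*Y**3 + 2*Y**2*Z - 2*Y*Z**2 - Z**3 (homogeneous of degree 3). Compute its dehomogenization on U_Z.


f(x, y) = 2*x**2*y - x*y**2 - 2*x*y + 2*x + 2*y**3 + 2*y**2 - 2*y - 1

On U_Z we set Z = 1. Each monomial c·X^i·Y^j·Z^k in F becomes c·x^i·y^j·1^k = c·x^i·y^j.
Substituting Z = 1: F(X, Y, 1) = 2*x**2*y - x*y**2 - 2*x*y + 2*x + 2*y**3 + 2*y**2 - 2*y - 1.
Note: deg(f) ≤ deg(F) = 3; strict inequality happens when F is divisible by Z (lost terms).


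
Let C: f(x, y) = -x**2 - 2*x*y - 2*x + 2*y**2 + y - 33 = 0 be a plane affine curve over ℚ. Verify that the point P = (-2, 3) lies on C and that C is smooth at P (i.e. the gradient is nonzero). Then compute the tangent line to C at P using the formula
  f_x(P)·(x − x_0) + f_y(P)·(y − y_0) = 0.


Tangent line at P: -4*x + 17*y - 59 = 0.

Step 1: f(-2, 3) = 0, so P lies on C.
Step 2: partial derivatives
  f_x(x, y) = -2*x - 2*y - 2, f_y(x, y) = -2*x + 4*y + 1.
  f_x(P) = -4, f_y(P) = 17 (gradient nonzero, so P is smooth).
Step 3: tangent line at P: -4·(x − -2) + 17·(y − 3) = 0.
Expanding: -4*x + 17*y - 59 = 0.


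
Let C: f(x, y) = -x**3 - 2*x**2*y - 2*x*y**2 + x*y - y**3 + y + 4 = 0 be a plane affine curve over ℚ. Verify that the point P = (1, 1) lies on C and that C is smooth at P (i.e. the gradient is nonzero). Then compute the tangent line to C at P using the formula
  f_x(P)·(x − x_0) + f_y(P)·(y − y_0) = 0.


Tangent line at P: -8*x - 7*y + 15 = 0.

Step 1: f(1, 1) = 0, so P lies on C.
Step 2: partial derivatives
  f_x(x, y) = -3*x**2 - 4*x*y - 2*y**2 + y, f_y(x, y) = -2*x**2 - 4*x*y + x - 3*y**2 + 1.
  f_x(P) = -8, f_y(P) = -7 (gradient nonzero, so P is smooth).
Step 3: tangent line at P: -8·(x − 1) + -7·(y − 1) = 0.
Expanding: -8*x - 7*y + 15 = 0.


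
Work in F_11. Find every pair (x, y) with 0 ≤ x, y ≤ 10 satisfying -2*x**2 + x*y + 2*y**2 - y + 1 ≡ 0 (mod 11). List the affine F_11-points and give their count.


Affine F_11-points: {(0, 8), (0, 9), (4, 7), (4, 8), (5, 2), (5, 7), (7, 2), (7, 6), (8, 3), (8, 10), (10, 3), (10, 9)}; count = 12.

For each of the 121 pairs (x, y) ∈ F_11², evaluate f(x, y) mod 11. Record the zeros.
  x = 0: [0↦1, 1↦2, 2↦7, 3↦5, 4↦7, 5↦2, 6↦1, 7↦4, 8↦0, 9↦0, 10↦4]  zeros at y ∈ {8, 9}
  x = 1: [0↦10, 1↦1, 2↦7, 3↦6, 4↦9, 5↦5, 6↦5, 7↦9, 8↦6, 9↦7, 10↦1]  zeros at y ∈ ∅
  x = 2: [0↦4, 1↦7, 2↦3, 3↦3, 4↦7, 5↦4, 6↦5, 7↦10, 8↦8, 9↦10, 10↦5]  zeros at y ∈ ∅
  x = 3: [0↦5, 1↦9, 2↦6, 3↦7, 4↦1, 5↦10, 6↦1, 7↦7, 8↦6, 9↦9, 10↦5]  zeros at y ∈ ∅
  x = 4: [0↦2, 1↦7, 2↦5, 3↦7, 4↦2, 5↦1, 6↦4, 7↦0, 8↦0, 9↦4, 10↦1]  zeros at y ∈ {7, 8}
  x = 5: [0↦6, 1↦1, 2↦0, 3↦3, 4↦10, 5↦10, 6↦3, 7↦0, 8↦1, 9↦6, 10↦4]  zeros at y ∈ {2, 7}
  x = 6: [0↦6, 1↦2, 2↦2, 3↦6, 4↦3, 5↦4, 6↦9, 7↦7, 8↦9, 9↦4, 10↦3]  zeros at y ∈ ∅
  x = 7: [0↦2, 1↦10, 2↦0, 3↦5, 4↦3, 5↦5, 6↦0, 7↦10, 8↦2, 9↦9, 10↦9]  zeros at y ∈ {2, 6}
  x = 8: [0↦5, 1↦3, 2↦5, 3↦0, 4↦10, 5↦2, 6↦9, 7↦9, 8↦2, 9↦10, 10↦0]  zeros at y ∈ {3, 10}
  x = 9: [0↦4, 1↦3, 2↦6, 3↦2, 4↦2, 5↦6, 6↦3, 7↦4, 8↦9, 9↦7, 10↦9]  zeros at y ∈ ∅
  x = 10: [0↦10, 1↦10, 2↦3, 3↦0, 4↦1, 5↦6, 6↦4, 7↦6, 8↦1, 9↦0, 10↦3]  zeros at y ∈ {3, 9}
Collecting zeros: affine points = {(0, 8), (0, 9), (4, 7), (4, 8), (5, 2), (5, 7), (7, 2), (7, 6), (8, 3), (8, 10), (10, 3), (10, 9)}.
Total count |C(F_11)_aff| = 12.


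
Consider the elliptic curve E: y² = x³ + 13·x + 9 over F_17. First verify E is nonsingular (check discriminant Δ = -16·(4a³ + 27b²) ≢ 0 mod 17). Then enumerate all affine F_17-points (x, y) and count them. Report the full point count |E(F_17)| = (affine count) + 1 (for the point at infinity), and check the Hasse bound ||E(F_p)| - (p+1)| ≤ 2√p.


Affine points = {(0, 3), (0, 14), (2, 3), (2, 14), (7, 1), (7, 16), (8, 8), (8, 9), (10, 0), (11, 2), (11, 15), (15, 3), (15, 14)}; affine count = 13; |E(F_17)| = 14.

Discriminant check: Δ ∝ 4a³ + 27b² = 4·13³ + 27·9² = 4·2197 + 27·81 ≡ 10 (mod 17). Nonzero ⇒ E is nonsingular.
For each x ∈ F_17, compute rhs = x³ + 13·x + 9 mod 17, then count y ∈ F_17 with y² ≡ rhs.
  x = 0: rhs = 9, matching y values: 3, 14 (2 points).
  x = 1: rhs = 6, matching y values: none (0 points).
  x = 2: rhs = 9, matching y values: 3, 14 (2 points).
  x = 3: rhs = 7, matching y values: none (0 points).
  x = 4: rhs = 6, matching y values: none (0 points).
  x = 5: rhs = 12, matching y values: none (0 points).
  x = 6: rhs = 14, matching y values: none (0 points).
  x = 7: rhs = 1, matching y values: 1, 16 (2 points).
  x = 8: rhs = 13, matching y values: 8, 9 (2 points).
  x = 9: rhs = 5, matching y values: none (0 points).
  x = 10: rhs = 0, matching y values: 0 (1 points).
  x = 11: rhs = 4, matching y values: 2, 15 (2 points).
  x = 12: rhs = 6, matching y values: none (0 points).
  x = 13: rhs = 12, matching y values: none (0 points).
  x = 14: rhs = 11, matching y values: none (0 points).
  x = 15: rhs = 9, matching y values: 3, 14 (2 points).
  x = 16: rhs = 12, matching y values: none (0 points).
Total affine count: 13.
Full point count |E(F_17)| = 13 + 1 = 14.
Hasse bound: |14 − (17+1)| = |-4| = 4 ≤ 2√17 ≈ 8.2462 ✓.


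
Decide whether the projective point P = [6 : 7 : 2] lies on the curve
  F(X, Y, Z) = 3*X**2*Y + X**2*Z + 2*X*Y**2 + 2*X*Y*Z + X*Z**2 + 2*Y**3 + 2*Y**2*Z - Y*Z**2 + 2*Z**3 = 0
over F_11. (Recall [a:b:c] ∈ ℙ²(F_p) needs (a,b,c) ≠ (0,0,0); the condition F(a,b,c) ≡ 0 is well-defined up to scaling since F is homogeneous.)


F(6,7,2) ≡ 3 (mod 11); P is NOT on the curve.

Evaluate F(6, 7, 2) term-by-term (mod 11).
  3*X**2*Y ↦ 3·36·7·1 = 756
  X**2*Z ↦ 1·36·1·2 = 72
  2*X*Y**2 ↦ 2·6·49·1 = 588
  2*X*Y*Z ↦ 2·6·7·2 = 168
  X*Z**2 ↦ 1·6·1·4 = 24
  2*Y**3 ↦ 2·1·343·1 = 686
  2*Y**2*Z ↦ 2·1·49·2 = 196
  -Y*Z**2 ↦ -1·1·7·4 = -28
  2*Z**3 ↦ 2·1·1·8 = 16
Sum: F(6, 7, 2) = (756) + (72) + (588) + (168) + (24) + (686) + (196) + (-28) + (16) = 2478.
Reducing mod 11: 2478 ≡ 3 (mod 11).
Since F(a, b, c) ≡ 3 ≠ 0 (mod 11), P does NOT lie on the curve.


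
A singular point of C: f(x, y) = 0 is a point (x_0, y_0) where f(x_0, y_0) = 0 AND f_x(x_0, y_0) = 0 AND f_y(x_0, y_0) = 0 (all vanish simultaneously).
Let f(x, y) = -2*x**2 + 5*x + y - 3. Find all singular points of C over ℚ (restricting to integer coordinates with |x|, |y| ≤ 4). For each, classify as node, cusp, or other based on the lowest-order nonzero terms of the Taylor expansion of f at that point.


No singular points in the scanned grid; C is smooth there.

Compute partial derivatives:
  f_x = 5 - 4*x.
  f_y = 1.
f_y = 1 is a nonzero constant, so f_y never vanishes: no point (x, y) can satisfy f = f_x = f_y = 0. In particular no (x, y) ∈ {−4, ..., 4}² is singular; the curve is smooth.


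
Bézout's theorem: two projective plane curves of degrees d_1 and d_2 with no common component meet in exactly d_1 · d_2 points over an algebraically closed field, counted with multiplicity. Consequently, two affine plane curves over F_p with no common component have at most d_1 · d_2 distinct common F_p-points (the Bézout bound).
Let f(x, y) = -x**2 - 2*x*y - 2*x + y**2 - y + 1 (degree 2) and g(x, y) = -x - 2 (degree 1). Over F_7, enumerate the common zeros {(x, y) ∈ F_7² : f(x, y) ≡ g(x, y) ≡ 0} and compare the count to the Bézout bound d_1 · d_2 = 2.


Common zeros: ∅; count = 0; Bézout bound = 2.

deg(f) = 2, deg(g) = 1, so Bézout bound = 2.
Scan x ∈ F_7. For each x, list the y ∈ F_7 with f(x, y) ≡ 0 and those with g(x, y) ≡ 0 (mod 7); the common zeros in that column are the intersection.
  x = 0: f ≡ 0 at y ∈ {3, 5}; g ≡ 0 at y ∈ ∅; common: ∅.
  x = 1: f ≡ 0 at y ∈ ∅; g ≡ 0 at y ∈ ∅; common: ∅.
  x = 2: f ≡ 0 at y ∈ {0, 5}; g ≡ 0 at y ∈ ∅; common: ∅.
  x = 3: f ≡ 0 at y ∈ {0}; g ≡ 0 at y ∈ ∅; common: ∅.
  x = 4: f ≡ 0 at y ∈ ∅; g ≡ 0 at y ∈ ∅; common: ∅.
  x = 5: f ≡ 0 at y ∈ ∅; g ≡ 0 at y ∈ {0, 1, 2, 3, 4, 5, 6}; common: ∅.
  x = 6: f ≡ 0 at y ∈ {3}; g ≡ 0 at y ∈ ∅; common: ∅.
Collecting: common zeros = ∅, so the count is 0.
Comparison with the Bézout bound: 0 ≤ 2 = deg(f)·deg(g), as expected for curves with no common component (the affine F_7-count falls short of the bound because intersections may lie at infinity, over extension fields, or carry multiplicity).


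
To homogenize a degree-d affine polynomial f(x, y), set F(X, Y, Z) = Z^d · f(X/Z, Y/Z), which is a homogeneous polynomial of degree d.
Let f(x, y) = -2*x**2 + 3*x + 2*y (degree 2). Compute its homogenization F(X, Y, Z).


F(X, Y, Z) = -2*X**2 + 3*X*Z + 2*Y*Z

deg(f) = 2.
Substitute x = X/Z, y = Y/Z into f, then multiply by Z^2.
  monomial -2·x^2·y^0 ↦ -2·X^2·Y^0·Z^0.
  monomial 3·x^1·y^0 ↦ 3·X^1·Y^0·Z^1.
  monomial 2·x^0·y^1 ↦ 2·X^0·Y^1·Z^1.
Collecting: F(X, Y, Z) = -2*X**2 + 3*X*Z + 2*Y*Z.


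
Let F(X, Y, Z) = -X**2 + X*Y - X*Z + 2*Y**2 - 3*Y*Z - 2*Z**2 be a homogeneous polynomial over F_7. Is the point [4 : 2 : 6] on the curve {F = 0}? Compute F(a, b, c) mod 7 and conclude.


F(4,2,6) ≡ 1 (mod 7); P is NOT on the curve.

Evaluate F(4, 2, 6) term-by-term (mod 7).
  -X**2 ↦ -1·16·1·1 = -16
  X*Y ↦ 1·4·2·1 = 8
  -X*Z ↦ -1·4·1·6 = -24
  2*Y**2 ↦ 2·1·4·1 = 8
  -3*Y*Z ↦ -3·1·2·6 = -36
  -2*Z**2 ↦ -2·1·1·36 = -72
Sum: F(4, 2, 6) = (-16) + (8) + (-24) + (8) + (-36) + (-72) = -132.
Reducing mod 7: -132 ≡ 1 (mod 7).
Since F(a, b, c) ≡ 1 ≠ 0 (mod 7), P does NOT lie on the curve.


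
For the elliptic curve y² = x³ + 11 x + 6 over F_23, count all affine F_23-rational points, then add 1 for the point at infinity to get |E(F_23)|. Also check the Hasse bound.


Affine points = {(0, 11), (0, 12), (1, 8), (1, 15), (2, 6), (2, 17), (5, 5), (5, 18), (6, 9), (6, 14), (7, 9), (7, 14), (8, 10), (8, 13), (9, 11), (9, 12), (10, 9), (10, 14), (11, 3), (11, 20), (12, 7), (12, 16), (13, 0), (14, 11), (14, 12), (15, 2), (15, 21), (16, 0), (17, 0), (19, 6), (19, 17)}; affine count = 31; |E(F_23)| = 32.

Discriminant check: Δ ∝ 4a³ + 27b² = 4·11³ + 27·6² = 4·1331 + 27·36 ≡ 17 (mod 23). Nonzero ⇒ E is nonsingular.
For each x ∈ F_23, compute rhs = x³ + 11·x + 6 mod 23, then count y ∈ F_23 with y² ≡ rhs.
  x = 0: rhs = 6, matching y values: 11, 12 (2 points).
  x = 1: rhs = 18, matching y values: 8, 15 (2 points).
  x = 2: rhs = 13, matching y values: 6, 17 (2 points).
  x = 3: rhs = 20, matching y values: none (0 points).
  x = 4: rhs = 22, matching y values: none (0 points).
  x = 5: rhs = 2, matching y values: 5, 18 (2 points).
  x = 6: rhs = 12, matching y values: 9, 14 (2 points).
  x = 7: rhs = 12, matching y values: 9, 14 (2 points).
  x = 8: rhs = 8, matching y values: 10, 13 (2 points).
  x = 9: rhs = 6, matching y values: 11, 12 (2 points).
  x = 10: rhs = 12, matching y values: 9, 14 (2 points).
  x = 11: rhs = 9, matching y values: 3, 20 (2 points).
  x = 12: rhs = 3, matching y values: 7, 16 (2 points).
  x = 13: rhs = 0, matching y values: 0 (1 points).
  x = 14: rhs = 6, matching y values: 11, 12 (2 points).
  x = 15: rhs = 4, matching y values: 2, 21 (2 points).
  x = 16: rhs = 0, matching y values: 0 (1 points).
  x = 17: rhs = 0, matching y values: 0 (1 points).
  x = 18: rhs = 10, matching y values: none (0 points).
  x = 19: rhs = 13, matching y values: 6, 17 (2 points).
  x = 20: rhs = 15, matching y values: none (0 points).
  x = 21: rhs = 22, matching y values: none (0 points).
  x = 22: rhs = 17, matching y values: none (0 points).
Total affine count: 31.
Full point count |E(F_23)| = 31 + 1 = 32.
Hasse bound: |32 − (23+1)| = |8| = 8 ≤ 2√23 ≈ 9.5917 ✓.


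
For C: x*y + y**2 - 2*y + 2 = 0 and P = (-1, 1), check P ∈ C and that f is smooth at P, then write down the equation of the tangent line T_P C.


Tangent line at P: x - y + 2 = 0.

Step 1: f(-1, 1) = 0, so P lies on C.
Step 2: partial derivatives
  f_x(x, y) = y, f_y(x, y) = x + 2*y - 2.
  f_x(P) = 1, f_y(P) = -1 (gradient nonzero, so P is smooth).
Step 3: tangent line at P: 1·(x − -1) + -1·(y − 1) = 0.
Expanding: x - y + 2 = 0.


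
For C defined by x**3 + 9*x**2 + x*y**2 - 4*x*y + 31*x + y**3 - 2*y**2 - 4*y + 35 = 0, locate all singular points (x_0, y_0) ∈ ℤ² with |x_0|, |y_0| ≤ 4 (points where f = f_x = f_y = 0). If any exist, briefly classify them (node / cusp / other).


Singular points: {(-3, 2)}; classification: cusp.

Compute partial derivatives:
  f_x = 3*x**2 + 18*x + y**2 - 4*y + 31.
  f_y = 2*x*y - 4*x + 3*y**2 - 4*y - 4.
Scan x_0 ∈ {−4, ..., 4}. For each x_0, f_y(x_0, y) is a polynomial in y; find its integer roots y ∈ {−4, ..., 4}, then test f_x and f at those candidates.
  x = -4: f_y(-4, y) = 3*y**2 - 12*y + 12; vanishes at y ∈ {2}. (-4, 2): f_x = 3 ≠ 0.
  x = -3: f_y(-3, y) = 3*y**2 - 10*y + 8; vanishes at y ∈ {2}. (-3, 2): f_x = 0, f = 0 — SINGULAR.
  x = -2: f_y(-2, y) = 3*y**2 - 8*y + 4; vanishes at y ∈ {2}. (-2, 2): f_x = 3 ≠ 0.
  x = -1: f_y(-1, y) = 3*y**2 - 6*y; vanishes at y ∈ {0, 2}. (-1, 0): f_x = 16 ≠ 0; (-1, 2): f_x = 12 ≠ 0.
  x = 0: f_y(0, y) = 3*y**2 - 4*y - 4; vanishes at y ∈ {2}. (0, 2): f_x = 27 ≠ 0.
  x = 1: f_y(1, y) = 3*y**2 - 2*y - 8; vanishes at y ∈ {2}. (1, 2): f_x = 48 ≠ 0.
  x = 2: f_y(2, y) = 3*y**2 - 12; vanishes at y ∈ {-2, 2}. (2, -2): f_x = 91 ≠ 0; (2, 2): f_x = 75 ≠ 0.
  x = 3: f_y(3, y) = 3*y**2 + 2*y - 16; vanishes at y ∈ {2}. (3, 2): f_x = 108 ≠ 0.
  x = 4: f_y(4, y) = 3*y**2 + 4*y - 20; vanishes at y ∈ {2}. (4, 2): f_x = 147 ≠ 0.
Only singular point on the grid: (-3, 2).
Classify: substitute x = -3 + u, y = 2 + v and expand: f = u**3 + u*v**2 + v**3 + v**2.
No constant or linear terms (consistent with a singular point). Quadratic part: v**2. Cubic part: u**3 + u*v**2 + v**3.
The quadratic part v**2 is a perfect square, so there is a single (double) tangent line v = 0, i.e. y = 2. Restricting the cubic part to that line (v = 0) leaves u**3 ≠ 0, so f is not divisible by v and the branch is v² ≈ -u**3 to lowest order — this is a cusp.
Classification: cusp.


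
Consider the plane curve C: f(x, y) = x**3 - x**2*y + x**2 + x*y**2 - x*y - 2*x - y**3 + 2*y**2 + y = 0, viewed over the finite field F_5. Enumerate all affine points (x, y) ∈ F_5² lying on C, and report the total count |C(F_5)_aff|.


Affine F_5-points: {(0, 0), (1, 0), (1, 4), (3, 0), (3, 2), (3, 3), (4, 2)}; count = 7.

For each of the 25 pairs (x, y) ∈ F_5², evaluate f(x, y) mod 5. Record the zeros.
  x = 0: [0↦0, 1↦2, 2↦2, 3↦4, 4↦2]  zeros at y ∈ {0}
  x = 1: [0↦0, 1↦1, 2↦2, 3↦2, 4↦0]  zeros at y ∈ {0, 4}
  x = 2: [0↦3, 1↦1, 2↦1, 3↦2, 4↦3]  zeros at y ∈ ∅
  x = 3: [0↦0, 1↦3, 2↦0, 3↦0, 4↦2]  zeros at y ∈ {0, 2, 3}
  x = 4: [0↦2, 1↦3, 2↦0, 3↦2, 4↦3]  zeros at y ∈ {2}
Collecting zeros: affine points = {(0, 0), (1, 0), (1, 4), (3, 0), (3, 2), (3, 3), (4, 2)}.
Total count |C(F_5)_aff| = 7.


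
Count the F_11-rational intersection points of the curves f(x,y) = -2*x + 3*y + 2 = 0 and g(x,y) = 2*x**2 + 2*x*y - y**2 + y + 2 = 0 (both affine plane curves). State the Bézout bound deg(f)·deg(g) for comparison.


Common zeros: ∅; count = 0; Bézout bound = 2.

deg(f) = 1, deg(g) = 2, so Bézout bound = 2.
Scan x ∈ F_11. For each x, list the y ∈ F_11 with f(x, y) ≡ 0 and those with g(x, y) ≡ 0 (mod 11); the common zeros in that column are the intersection.
  x = 0: f ≡ 0 at y ∈ {3}; g ≡ 0 at y ∈ {2, 10}; common: ∅.
  x = 1: f ≡ 0 at y ∈ {0}; g ≡ 0 at y ∈ {4, 10}; common: ∅.
  x = 2: f ≡ 0 at y ∈ {8}; g ≡ 0 at y ∈ ∅; common: ∅.
  x = 3: f ≡ 0 at y ∈ {5}; g ≡ 0 at y ∈ ∅; common: ∅.
  x = 4: f ≡ 0 at y ∈ {2}; g ≡ 0 at y ∈ ∅; common: ∅.
  x = 5: f ≡ 0 at y ∈ {10}; g ≡ 0 at y ∈ ∅; common: ∅.
  x = 6: f ≡ 0 at y ∈ {7}; g ≡ 0 at y ∈ {4, 9}; common: ∅.
  x = 7: f ≡ 0 at y ∈ {4}; g ≡ 0 at y ∈ {6, 9}; common: ∅.
  x = 8: f ≡ 0 at y ∈ {1}; g ≡ 0 at y ∈ ∅; common: ∅.
  x = 9: f ≡ 0 at y ∈ {9}; g ≡ 0 at y ∈ {2, 6}; common: ∅.
  x = 10: f ≡ 0 at y ∈ {6}; g ≡ 0 at y ∈ ∅; common: ∅.
Collecting: common zeros = ∅, so the count is 0.
Comparison with the Bézout bound: 0 ≤ 2 = deg(f)·deg(g), as expected for curves with no common component (the affine F_11-count falls short of the bound because intersections may lie at infinity, over extension fields, or carry multiplicity).


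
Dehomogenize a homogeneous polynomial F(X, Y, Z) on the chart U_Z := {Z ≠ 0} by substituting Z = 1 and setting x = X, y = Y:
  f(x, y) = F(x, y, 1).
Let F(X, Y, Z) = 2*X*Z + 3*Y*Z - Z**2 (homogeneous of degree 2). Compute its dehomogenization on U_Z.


f(x, y) = 2*x + 3*y - 1

On U_Z we set Z = 1. Each monomial c·X^i·Y^j·Z^k in F becomes c·x^i·y^j·1^k = c·x^i·y^j.
Substituting Z = 1: F(X, Y, 1) = 2*x + 3*y - 1.
Note: deg(f) ≤ deg(F) = 2; strict inequality happens when F is divisible by Z (lost terms).


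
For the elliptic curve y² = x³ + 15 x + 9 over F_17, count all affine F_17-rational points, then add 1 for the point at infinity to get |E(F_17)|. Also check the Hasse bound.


Affine points = {(0, 3), (0, 14), (1, 5), (1, 12), (2, 8), (2, 9), (3, 8), (3, 9), (6, 3), (6, 14), (7, 7), (7, 10), (11, 3), (11, 14), (12, 8), (12, 9), (13, 2), (13, 15)}; affine count = 18; |E(F_17)| = 19.

Discriminant check: Δ ∝ 4a³ + 27b² = 4·15³ + 27·9² = 4·3375 + 27·81 ≡ 13 (mod 17). Nonzero ⇒ E is nonsingular.
For each x ∈ F_17, compute rhs = x³ + 15·x + 9 mod 17, then count y ∈ F_17 with y² ≡ rhs.
  x = 0: rhs = 9, matching y values: 3, 14 (2 points).
  x = 1: rhs = 8, matching y values: 5, 12 (2 points).
  x = 2: rhs = 13, matching y values: 8, 9 (2 points).
  x = 3: rhs = 13, matching y values: 8, 9 (2 points).
  x = 4: rhs = 14, matching y values: none (0 points).
  x = 5: rhs = 5, matching y values: none (0 points).
  x = 6: rhs = 9, matching y values: 3, 14 (2 points).
  x = 7: rhs = 15, matching y values: 7, 10 (2 points).
  x = 8: rhs = 12, matching y values: none (0 points).
  x = 9: rhs = 6, matching y values: none (0 points).
  x = 10: rhs = 3, matching y values: none (0 points).
  x = 11: rhs = 9, matching y values: 3, 14 (2 points).
  x = 12: rhs = 13, matching y values: 8, 9 (2 points).
  x = 13: rhs = 4, matching y values: 2, 15 (2 points).
  x = 14: rhs = 5, matching y values: none (0 points).
  x = 15: rhs = 5, matching y values: none (0 points).
  x = 16: rhs = 10, matching y values: none (0 points).
Total affine count: 18.
Full point count |E(F_17)| = 18 + 1 = 19.
Hasse bound: |19 − (17+1)| = |1| = 1 ≤ 2√17 ≈ 8.2462 ✓.


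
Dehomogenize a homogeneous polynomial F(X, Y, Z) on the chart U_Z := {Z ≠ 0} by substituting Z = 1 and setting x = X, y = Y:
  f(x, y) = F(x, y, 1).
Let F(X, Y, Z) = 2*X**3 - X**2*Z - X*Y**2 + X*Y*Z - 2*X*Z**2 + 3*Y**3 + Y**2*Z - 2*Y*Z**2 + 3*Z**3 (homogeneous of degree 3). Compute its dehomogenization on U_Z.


f(x, y) = 2*x**3 - x**2 - x*y**2 + x*y - 2*x + 3*y**3 + y**2 - 2*y + 3

On U_Z we set Z = 1. Each monomial c·X^i·Y^j·Z^k in F becomes c·x^i·y^j·1^k = c·x^i·y^j.
Substituting Z = 1: F(X, Y, 1) = 2*x**3 - x**2 - x*y**2 + x*y - 2*x + 3*y**3 + y**2 - 2*y + 3.
Note: deg(f) ≤ deg(F) = 3; strict inequality happens when F is divisible by Z (lost terms).


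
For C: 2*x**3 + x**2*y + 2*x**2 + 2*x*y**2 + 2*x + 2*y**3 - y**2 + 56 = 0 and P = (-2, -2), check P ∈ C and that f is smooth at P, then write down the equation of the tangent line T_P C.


Tangent line at P: 34*x + 48*y + 164 = 0.

Step 1: f(-2, -2) = 0, so P lies on C.
Step 2: partial derivatives
  f_x(x, y) = 6*x**2 + 2*x*y + 4*x + 2*y**2 + 2, f_y(x, y) = x**2 + 4*x*y + 6*y**2 - 2*y.
  f_x(P) = 34, f_y(P) = 48 (gradient nonzero, so P is smooth).
Step 3: tangent line at P: 34·(x − -2) + 48·(y − -2) = 0.
Expanding: 34*x + 48*y + 164 = 0.


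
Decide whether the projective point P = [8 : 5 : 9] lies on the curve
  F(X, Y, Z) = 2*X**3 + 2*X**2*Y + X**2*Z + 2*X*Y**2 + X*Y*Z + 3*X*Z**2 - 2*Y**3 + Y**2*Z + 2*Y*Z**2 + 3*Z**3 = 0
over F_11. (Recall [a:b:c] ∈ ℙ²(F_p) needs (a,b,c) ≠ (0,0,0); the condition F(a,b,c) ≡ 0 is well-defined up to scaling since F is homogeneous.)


F(8,5,9) ≡ 7 (mod 11); P is NOT on the curve.

Evaluate F(8, 5, 9) term-by-term (mod 11).
  2*X**3 ↦ 2·512·1·1 = 1024
  2*X**2*Y ↦ 2·64·5·1 = 640
  X**2*Z ↦ 1·64·1·9 = 576
  2*X*Y**2 ↦ 2·8·25·1 = 400
  X*Y*Z ↦ 1·8·5·9 = 360
  3*X*Z**2 ↦ 3·8·1·81 = 1944
  -2*Y**3 ↦ -2·1·125·1 = -250
  Y**2*Z ↦ 1·1·25·9 = 225
  2*Y*Z**2 ↦ 2·1·5·81 = 810
  3*Z**3 ↦ 3·1·1·729 = 2187
Sum: F(8, 5, 9) = (1024) + (640) + (576) + (400) + (360) + (1944) + (-250) + (225) + (810) + (2187) = 7916.
Reducing mod 11: 7916 ≡ 7 (mod 11).
Since F(a, b, c) ≡ 7 ≠ 0 (mod 11), P does NOT lie on the curve.


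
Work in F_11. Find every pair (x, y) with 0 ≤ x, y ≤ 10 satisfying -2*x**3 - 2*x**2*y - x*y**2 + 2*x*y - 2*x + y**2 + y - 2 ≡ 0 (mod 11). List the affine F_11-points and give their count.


Affine F_11-points: {(0, 1), (0, 9), (1, 6), (2, 0), (2, 8), (9, 4), (9, 7), (10, 3), (10, 4)}; count = 9.

For each of the 121 pairs (x, y) ∈ F_11², evaluate f(x, y) mod 11. Record the zeros.
  x = 0: [0↦9, 1↦0, 2↦4, 3↦10, 4↦7, 5↦6, 6↦7, 7↦10, 8↦4, 9↦0, 10↦9]  zeros at y ∈ {1, 9}
  x = 1: [0↦5, 1↦6, 2↦7, 3↦8, 4↦9, 5↦10, 6↦0, 7↦1, 8↦2, 9↦3, 10↦4]  zeros at y ∈ {6}
  x = 2: [0↦0, 1↦7, 2↦1, 3↦4, 4↦5, 5↦4, 6↦1, 7↦7, 8↦0, 9↦2, 10↦2]  zeros at y ∈ {0, 8}
  x = 3: [0↦4, 1↦2, 2↦7, 3↦8, 4↦5, 5↦9, 6↦9, 7↦5, 8↦8, 9↦7, 10↦2]  zeros at y ∈ ∅
  x = 4: [0↦5, 1↦1, 2↦2, 3↦8, 4↦8, 5↦2, 6↦1, 7↦5, 8↦3, 9↦6, 10↦3]  zeros at y ∈ ∅
  x = 5: [0↦2, 1↦3, 2↦7, 3↦3, 4↦2, 5↦4, 6↦9, 7↦6, 8↦6, 9↦9, 10↦4]  zeros at y ∈ ∅
  x = 6: [0↦5, 1↦7, 2↦10, 3↦3, 4↦8, 5↦3, 6↦10, 7↦7, 8↦5, 9↦4, 10↦4]  zeros at y ∈ ∅
  x = 7: [0↦2, 1↦1, 2↦10, 3↦7, 4↦3, 5↦9, 6↦3, 7↦7, 8↦10, 9↦1, 10↦2]  zeros at y ∈ ∅
  x = 8: [0↦3, 1↦6, 2↦6, 3↦3, 4↦8, 5↦10, 6↦9, 7↦5, 8↦9, 9↦10, 10↦8]  zeros at y ∈ ∅
  x = 9: [0↦7, 1↦10, 2↦8, 3↦1, 4↦0, 5↦5, 6↦5, 7↦0, 8↦1, 9↦8, 10↦10]  zeros at y ∈ {4, 7}
  x = 10: [0↦2, 1↦1, 2↦4, 3↦0, 4↦0, 5↦4, 6↦1, 7↦2, 8↦7, 9↦5, 10↦7]  zeros at y ∈ {3, 4}
Collecting zeros: affine points = {(0, 1), (0, 9), (1, 6), (2, 0), (2, 8), (9, 4), (9, 7), (10, 3), (10, 4)}.
Total count |C(F_11)_aff| = 9.


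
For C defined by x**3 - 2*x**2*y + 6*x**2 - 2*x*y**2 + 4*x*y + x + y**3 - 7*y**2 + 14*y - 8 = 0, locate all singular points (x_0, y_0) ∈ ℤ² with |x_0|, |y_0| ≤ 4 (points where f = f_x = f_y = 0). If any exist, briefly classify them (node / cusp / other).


Singular points: {(-1, 2)}; classification: node.

Compute partial derivatives:
  f_x = 3*x**2 - 4*x*y + 12*x - 2*y**2 + 4*y + 1.
  f_y = -2*x**2 - 4*x*y + 4*x + 3*y**2 - 14*y + 14.
Scan x_0 ∈ {−4, ..., 4}. For each x_0, f_y(x_0, y) is a polynomial in y; find its integer roots y ∈ {−4, ..., 4}, then test f_x and f at those candidates.
  x = -4: f_y(-4, y) = 3*y**2 + 2*y - 34; no integer root y with |y| ≤ 4.
  x = -3: f_y(-3, y) = 3*y**2 - 2*y - 16; vanishes at y ∈ {-2}. (-3, -2): f_x = -48 ≠ 0.
  x = -2: f_y(-2, y) = 3*y**2 - 6*y - 2; no integer root y with |y| ≤ 4.
  x = -1: f_y(-1, y) = 3*y**2 - 10*y + 8; vanishes at y ∈ {2}. (-1, 2): f_x = 0, f = 0 — SINGULAR.
  x = 0: f_y(0, y) = 3*y**2 - 14*y + 14; no integer root y with |y| ≤ 4.
  x = 1: f_y(1, y) = 3*y**2 - 18*y + 16; no integer root y with |y| ≤ 4.
  x = 2: f_y(2, y) = 3*y**2 - 22*y + 14; no integer root y with |y| ≤ 4.
  x = 3: f_y(3, y) = 3*y**2 - 26*y + 8; no integer root y with |y| ≤ 4.
  x = 4: f_y(4, y) = 3*y**2 - 30*y - 2; no integer root y with |y| ≤ 4.
Only singular point on the grid: (-1, 2).
Classify: substitute x = -1 + u, y = 2 + v and expand: f = u**3 - 2*u**2*v - u**2 - 2*u*v**2 + v**3 + v**2.
No constant or linear terms (consistent with a singular point). Quadratic part: -u**2 + v**2. Cubic part: u**3 - 2*u**2*v - 2*u*v**2 + v**3.
The quadratic part v**2 - u**2 = (v − u)(v + u) splits into two distinct linear factors, so there are two distinct tangent lines y − 2 = ±(x − -1) — this is a node (ordinary double point).
Classification: node.


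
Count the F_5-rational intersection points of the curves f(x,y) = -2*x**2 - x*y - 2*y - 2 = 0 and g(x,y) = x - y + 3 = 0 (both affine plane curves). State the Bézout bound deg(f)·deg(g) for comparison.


Common zeros: {(2, 0), (3, 1)}; count = 2; Bézout bound = 2.

deg(f) = 2, deg(g) = 1, so Bézout bound = 2.
Scan x ∈ F_5. For each x, list the y ∈ F_5 with f(x, y) ≡ 0 and those with g(x, y) ≡ 0 (mod 5); the common zeros in that column are the intersection.
  x = 0: f ≡ 0 at y ∈ {4}; g ≡ 0 at y ∈ {3}; common: ∅.
  x = 1: f ≡ 0 at y ∈ {2}; g ≡ 0 at y ∈ {4}; common: ∅.
  x = 2: f ≡ 0 at y ∈ {0}; g ≡ 0 at y ∈ {0}; common: {0}.
  x = 3: f ≡ 0 at y ∈ {0, 1, 2, 3, 4}; g ≡ 0 at y ∈ {1}; common: {1}.
  x = 4: f ≡ 0 at y ∈ {1}; g ≡ 0 at y ∈ {2}; common: ∅.
Collecting: common zeros = {(2, 0), (3, 1)}, so the count is 2.
Comparison with the Bézout bound: 2 ≤ 2 = deg(f)·deg(g), as expected for curves with no common component (the bound is attained).


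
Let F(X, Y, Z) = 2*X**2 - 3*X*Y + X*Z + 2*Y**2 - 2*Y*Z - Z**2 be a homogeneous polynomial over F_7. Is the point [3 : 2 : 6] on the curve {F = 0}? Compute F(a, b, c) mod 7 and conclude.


F(3,2,6) ≡ 1 (mod 7); P is NOT on the curve.

Evaluate F(3, 2, 6) term-by-term (mod 7).
  2*X**2 ↦ 2·9·1·1 = 18
  -3*X*Y ↦ -3·3·2·1 = -18
  X*Z ↦ 1·3·1·6 = 18
  2*Y**2 ↦ 2·1·4·1 = 8
  -2*Y*Z ↦ -2·1·2·6 = -24
  -Z**2 ↦ -1·1·1·36 = -36
Sum: F(3, 2, 6) = (18) + (-18) + (18) + (8) + (-24) + (-36) = -34.
Reducing mod 7: -34 ≡ 1 (mod 7).
Since F(a, b, c) ≡ 1 ≠ 0 (mod 7), P does NOT lie on the curve.


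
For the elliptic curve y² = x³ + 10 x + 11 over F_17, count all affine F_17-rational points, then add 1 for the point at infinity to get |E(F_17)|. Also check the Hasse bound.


Affine points = {(3, 0), (4, 8), (4, 9), (5, 4), (5, 13), (6, 7), (6, 10), (7, 4), (7, 13), (8, 5), (8, 12), (13, 3), (13, 14), (15, 0), (16, 0)}; affine count = 15; |E(F_17)| = 16.

Discriminant check: Δ ∝ 4a³ + 27b² = 4·10³ + 27·11² = 4·1000 + 27·121 ≡ 8 (mod 17). Nonzero ⇒ E is nonsingular.
For each x ∈ F_17, compute rhs = x³ + 10·x + 11 mod 17, then count y ∈ F_17 with y² ≡ rhs.
  x = 0: rhs = 11, matching y values: none (0 points).
  x = 1: rhs = 5, matching y values: none (0 points).
  x = 2: rhs = 5, matching y values: none (0 points).
  x = 3: rhs = 0, matching y values: 0 (1 points).
  x = 4: rhs = 13, matching y values: 8, 9 (2 points).
  x = 5: rhs = 16, matching y values: 4, 13 (2 points).
  x = 6: rhs = 15, matching y values: 7, 10 (2 points).
  x = 7: rhs = 16, matching y values: 4, 13 (2 points).
  x = 8: rhs = 8, matching y values: 5, 12 (2 points).
  x = 9: rhs = 14, matching y values: none (0 points).
  x = 10: rhs = 6, matching y values: none (0 points).
  x = 11: rhs = 7, matching y values: none (0 points).
  x = 12: rhs = 6, matching y values: none (0 points).
  x = 13: rhs = 9, matching y values: 3, 14 (2 points).
  x = 14: rhs = 5, matching y values: none (0 points).
  x = 15: rhs = 0, matching y values: 0 (1 points).
  x = 16: rhs = 0, matching y values: 0 (1 points).
Total affine count: 15.
Full point count |E(F_17)| = 15 + 1 = 16.
Hasse bound: |16 − (17+1)| = |-2| = 2 ≤ 2√17 ≈ 8.2462 ✓.


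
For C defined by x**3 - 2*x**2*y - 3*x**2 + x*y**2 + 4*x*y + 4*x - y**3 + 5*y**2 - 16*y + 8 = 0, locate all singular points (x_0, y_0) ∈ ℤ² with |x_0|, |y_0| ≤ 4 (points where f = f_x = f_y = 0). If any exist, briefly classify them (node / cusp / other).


Singular points: {(2, 2)}; classification: node.

Compute partial derivatives:
  f_x = 3*x**2 - 4*x*y - 6*x + y**2 + 4*y + 4.
  f_y = -2*x**2 + 2*x*y + 4*x - 3*y**2 + 10*y - 16.
Scan x_0 ∈ {−4, ..., 4}. For each x_0, f_y(x_0, y) is a polynomial in y; find its integer roots y ∈ {−4, ..., 4}, then test f_x and f at those candidates.
  x = -4: f_y(-4, y) = -3*y**2 + 2*y - 64; no integer root y with |y| ≤ 4.
  x = -3: f_y(-3, y) = -3*y**2 + 4*y - 46; no integer root y with |y| ≤ 4.
  x = -2: f_y(-2, y) = -3*y**2 + 6*y - 32; no integer root y with |y| ≤ 4.
  x = -1: f_y(-1, y) = -3*y**2 + 8*y - 22; no integer root y with |y| ≤ 4.
  x = 0: f_y(0, y) = -3*y**2 + 10*y - 16; no integer root y with |y| ≤ 4.
  x = 1: f_y(1, y) = -3*y**2 + 12*y - 14; no integer root y with |y| ≤ 4.
  x = 2: f_y(2, y) = -3*y**2 + 14*y - 16; vanishes at y ∈ {2}. (2, 2): f_x = 0, f = 0 — SINGULAR.
  x = 3: f_y(3, y) = -3*y**2 + 16*y - 22; no integer root y with |y| ≤ 4.
  x = 4: f_y(4, y) = -3*y**2 + 18*y - 32; no integer root y with |y| ≤ 4.
Only singular point on the grid: (2, 2).
Classify: substitute x = 2 + u, y = 2 + v and expand: f = u**3 - 2*u**2*v - u**2 + u*v**2 - v**3 + v**2.
No constant or linear terms (consistent with a singular point). Quadratic part: -u**2 + v**2. Cubic part: u**3 - 2*u**2*v + u*v**2 - v**3.
The quadratic part v**2 - u**2 = (v − u)(v + u) splits into two distinct linear factors, so there are two distinct tangent lines y − 2 = ±(x − 2) — this is a node (ordinary double point).
Classification: node.


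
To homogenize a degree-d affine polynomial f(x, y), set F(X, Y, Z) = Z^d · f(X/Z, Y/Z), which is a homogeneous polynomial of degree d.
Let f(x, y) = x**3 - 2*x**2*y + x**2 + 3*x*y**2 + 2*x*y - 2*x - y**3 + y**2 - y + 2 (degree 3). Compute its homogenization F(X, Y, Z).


F(X, Y, Z) = X**3 - 2*X**2*Y + X**2*Z + 3*X*Y**2 + 2*X*Y*Z - 2*X*Z**2 - Y**3 + Y**2*Z - Y*Z**2 + 2*Z**3

deg(f) = 3.
Substitute x = X/Z, y = Y/Z into f, then multiply by Z^3.
  monomial 1·x^3·y^0 ↦ 1·X^3·Y^0·Z^0.
  monomial -2·x^2·y^1 ↦ -2·X^2·Y^1·Z^0.
  monomial 1·x^2·y^0 ↦ 1·X^2·Y^0·Z^1.
  monomial 3·x^1·y^2 ↦ 3·X^1·Y^2·Z^0.
  monomial 2·x^1·y^1 ↦ 2·X^1·Y^1·Z^1.
  monomial -2·x^1·y^0 ↦ -2·X^1·Y^0·Z^2.
  monomial -1·x^0·y^3 ↦ -1·X^0·Y^3·Z^0.
  monomial 1·x^0·y^2 ↦ 1·X^0·Y^2·Z^1.
  monomial -1·x^0·y^1 ↦ -1·X^0·Y^1·Z^2.
  monomial 2·x^0·y^0 ↦ 2·X^0·Y^0·Z^3.
Collecting: F(X, Y, Z) = X**3 - 2*X**2*Y + X**2*Z + 3*X*Y**2 + 2*X*Y*Z - 2*X*Z**2 - Y**3 + Y**2*Z - Y*Z**2 + 2*Z**3.


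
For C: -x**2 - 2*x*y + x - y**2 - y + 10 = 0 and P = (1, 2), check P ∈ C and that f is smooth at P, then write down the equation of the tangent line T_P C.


Tangent line at P: -5*x - 7*y + 19 = 0.

Step 1: f(1, 2) = 0, so P lies on C.
Step 2: partial derivatives
  f_x(x, y) = -2*x - 2*y + 1, f_y(x, y) = -2*x - 2*y - 1.
  f_x(P) = -5, f_y(P) = -7 (gradient nonzero, so P is smooth).
Step 3: tangent line at P: -5·(x − 1) + -7·(y − 2) = 0.
Expanding: -5*x - 7*y + 19 = 0.


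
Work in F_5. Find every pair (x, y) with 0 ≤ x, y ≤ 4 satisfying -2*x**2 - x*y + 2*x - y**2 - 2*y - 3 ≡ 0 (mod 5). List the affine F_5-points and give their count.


Affine F_5-points: {(3, 0)}; count = 1.

For each of the 25 pairs (x, y) ∈ F_5², evaluate f(x, y) mod 5. Record the zeros.
  x = 0: [0↦2, 1↦4, 2↦4, 3↦2, 4↦3]  zeros at y ∈ ∅
  x = 1: [0↦2, 1↦3, 2↦2, 3↦4, 4↦4]  zeros at y ∈ ∅
  x = 2: [0↦3, 1↦3, 2↦1, 3↦2, 4↦1]  zeros at y ∈ ∅
  x = 3: [0↦0, 1↦4, 2↦1, 3↦1, 4↦4]  zeros at y ∈ {0}
  x = 4: [0↦3, 1↦1, 2↦2, 3↦1, 4↦3]  zeros at y ∈ ∅
Collecting zeros: affine points = {(3, 0)}.
Total count |C(F_5)_aff| = 1.


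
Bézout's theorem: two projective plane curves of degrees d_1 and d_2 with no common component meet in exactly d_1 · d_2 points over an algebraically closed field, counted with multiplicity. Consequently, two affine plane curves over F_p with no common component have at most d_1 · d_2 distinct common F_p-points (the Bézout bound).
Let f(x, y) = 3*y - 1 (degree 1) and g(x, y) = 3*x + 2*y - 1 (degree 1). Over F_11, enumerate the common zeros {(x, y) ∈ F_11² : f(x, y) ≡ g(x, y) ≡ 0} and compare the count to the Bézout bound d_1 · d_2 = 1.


Common zeros: {(5, 4)}; count = 1; Bézout bound = 1.

deg(f) = 1, deg(g) = 1, so Bézout bound = 1.
Scan x ∈ F_11. For each x, list the y ∈ F_11 with f(x, y) ≡ 0 and those with g(x, y) ≡ 0 (mod 11); the common zeros in that column are the intersection.
  x = 0: f ≡ 0 at y ∈ {4}; g ≡ 0 at y ∈ {6}; common: ∅.
  x = 1: f ≡ 0 at y ∈ {4}; g ≡ 0 at y ∈ {10}; common: ∅.
  x = 2: f ≡ 0 at y ∈ {4}; g ≡ 0 at y ∈ {3}; common: ∅.
  x = 3: f ≡ 0 at y ∈ {4}; g ≡ 0 at y ∈ {7}; common: ∅.
  x = 4: f ≡ 0 at y ∈ {4}; g ≡ 0 at y ∈ {0}; common: ∅.
  x = 5: f ≡ 0 at y ∈ {4}; g ≡ 0 at y ∈ {4}; common: {4}.
  x = 6: f ≡ 0 at y ∈ {4}; g ≡ 0 at y ∈ {8}; common: ∅.
  x = 7: f ≡ 0 at y ∈ {4}; g ≡ 0 at y ∈ {1}; common: ∅.
  x = 8: f ≡ 0 at y ∈ {4}; g ≡ 0 at y ∈ {5}; common: ∅.
  x = 9: f ≡ 0 at y ∈ {4}; g ≡ 0 at y ∈ {9}; common: ∅.
  x = 10: f ≡ 0 at y ∈ {4}; g ≡ 0 at y ∈ {2}; common: ∅.
Collecting: common zeros = {(5, 4)}, so the count is 1.
Comparison with the Bézout bound: 1 ≤ 1 = deg(f)·deg(g), as expected for curves with no common component (the bound is attained).


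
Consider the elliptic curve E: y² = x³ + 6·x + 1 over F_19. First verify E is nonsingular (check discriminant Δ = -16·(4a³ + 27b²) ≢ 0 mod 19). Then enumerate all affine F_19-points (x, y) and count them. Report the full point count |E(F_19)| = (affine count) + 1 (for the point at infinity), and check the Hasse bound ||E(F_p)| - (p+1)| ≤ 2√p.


Affine points = {(0, 1), (0, 18), (5, 2), (5, 17), (6, 5), (6, 14), (7, 5), (7, 14), (9, 9), (9, 10), (10, 4), (10, 15), (11, 7), (11, 12), (14, 6), (14, 13), (17, 0)}; affine count = 17; |E(F_19)| = 18.

Discriminant check: Δ ∝ 4a³ + 27b² = 4·6³ + 27·1² = 4·216 + 27·1 ≡ 17 (mod 19). Nonzero ⇒ E is nonsingular.
For each x ∈ F_19, compute rhs = x³ + 6·x + 1 mod 19, then count y ∈ F_19 with y² ≡ rhs.
  x = 0: rhs = 1, matching y values: 1, 18 (2 points).
  x = 1: rhs = 8, matching y values: none (0 points).
  x = 2: rhs = 2, matching y values: none (0 points).
  x = 3: rhs = 8, matching y values: none (0 points).
  x = 4: rhs = 13, matching y values: none (0 points).
  x = 5: rhs = 4, matching y values: 2, 17 (2 points).
  x = 6: rhs = 6, matching y values: 5, 14 (2 points).
  x = 7: rhs = 6, matching y values: 5, 14 (2 points).
  x = 8: rhs = 10, matching y values: none (0 points).
  x = 9: rhs = 5, matching y values: 9, 10 (2 points).
  x = 10: rhs = 16, matching y values: 4, 15 (2 points).
  x = 11: rhs = 11, matching y values: 7, 12 (2 points).
  x = 12: rhs = 15, matching y values: none (0 points).
  x = 13: rhs = 15, matching y values: none (0 points).
  x = 14: rhs = 17, matching y values: 6, 13 (2 points).
  x = 15: rhs = 8, matching y values: none (0 points).
  x = 16: rhs = 13, matching y values: none (0 points).
  x = 17: rhs = 0, matching y values: 0 (1 points).
  x = 18: rhs = 13, matching y values: none (0 points).
Total affine count: 17.
Full point count |E(F_19)| = 17 + 1 = 18.
Hasse bound: |18 − (19+1)| = |-2| = 2 ≤ 2√19 ≈ 8.7178 ✓.


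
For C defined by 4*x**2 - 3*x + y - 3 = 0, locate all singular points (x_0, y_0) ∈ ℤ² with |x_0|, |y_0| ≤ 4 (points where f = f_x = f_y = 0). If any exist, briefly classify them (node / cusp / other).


No singular points in the scanned grid; C is smooth there.

Compute partial derivatives:
  f_x = 8*x - 3.
  f_y = 1.
f_y = 1 is a nonzero constant, so f_y never vanishes: no point (x, y) can satisfy f = f_x = f_y = 0. In particular no (x, y) ∈ {−4, ..., 4}² is singular; the curve is smooth.


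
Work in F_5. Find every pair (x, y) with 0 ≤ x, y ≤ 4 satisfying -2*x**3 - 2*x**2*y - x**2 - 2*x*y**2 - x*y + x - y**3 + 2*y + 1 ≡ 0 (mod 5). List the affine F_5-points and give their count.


Affine F_5-points: {(0, 3), (0, 4), (1, 1), (2, 1), (3, 1), (3, 4), (4, 3)}; count = 7.

For each of the 25 pairs (x, y) ∈ F_5², evaluate f(x, y) mod 5. Record the zeros.
  x = 0: [0↦1, 1↦2, 2↦2, 3↦0, 4↦0]  zeros at y ∈ {3, 4}
  x = 1: [0↦4, 1↦0, 2↦1, 3↦1, 4↦4]  zeros at y ∈ {1}
  x = 2: [0↦3, 1↦0, 2↦3, 3↦1, 4↦3]  zeros at y ∈ {1}
  x = 3: [0↦1, 1↦0, 2↦1, 3↦3, 4↦0]  zeros at y ∈ {1, 4}
  x = 4: [0↦1, 1↦3, 2↦3, 3↦0, 4↦3]  zeros at y ∈ {3}
Collecting zeros: affine points = {(0, 3), (0, 4), (1, 1), (2, 1), (3, 1), (3, 4), (4, 3)}.
Total count |C(F_5)_aff| = 7.


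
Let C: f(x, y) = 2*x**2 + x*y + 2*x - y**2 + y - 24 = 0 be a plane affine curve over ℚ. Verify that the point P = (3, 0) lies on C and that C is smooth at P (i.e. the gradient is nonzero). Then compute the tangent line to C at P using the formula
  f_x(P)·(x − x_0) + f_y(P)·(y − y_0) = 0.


Tangent line at P: 14*x + 4*y - 42 = 0.

Step 1: f(3, 0) = 0, so P lies on C.
Step 2: partial derivatives
  f_x(x, y) = 4*x + y + 2, f_y(x, y) = x - 2*y + 1.
  f_x(P) = 14, f_y(P) = 4 (gradient nonzero, so P is smooth).
Step 3: tangent line at P: 14·(x − 3) + 4·(y − 0) = 0.
Expanding: 14*x + 4*y - 42 = 0.


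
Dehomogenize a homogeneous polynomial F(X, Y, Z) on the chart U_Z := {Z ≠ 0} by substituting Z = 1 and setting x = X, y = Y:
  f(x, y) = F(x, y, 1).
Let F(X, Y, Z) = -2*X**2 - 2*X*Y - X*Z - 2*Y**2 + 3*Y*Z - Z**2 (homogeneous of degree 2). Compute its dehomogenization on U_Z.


f(x, y) = -2*x**2 - 2*x*y - x - 2*y**2 + 3*y - 1

On U_Z we set Z = 1. Each monomial c·X^i·Y^j·Z^k in F becomes c·x^i·y^j·1^k = c·x^i·y^j.
Substituting Z = 1: F(X, Y, 1) = -2*x**2 - 2*x*y - x - 2*y**2 + 3*y - 1.
Note: deg(f) ≤ deg(F) = 2; strict inequality happens when F is divisible by Z (lost terms).
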